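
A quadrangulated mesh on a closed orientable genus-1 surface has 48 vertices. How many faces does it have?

χ = 2 − 2·1 = 0, and every face is a square so 4F = 2E.
V − E + F = 0 with E = 4F/2 gives 48 − (4/2 − 1)·F = 0, so F = 48 and E = 96.

48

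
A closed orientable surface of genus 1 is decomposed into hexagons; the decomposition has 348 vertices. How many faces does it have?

χ = 2 − 2·1 = 0, and every face is a hexagon so 6F = 2E.
V − E + F = 0 with E = 6F/2 gives 348 − (6/2 − 1)·F = 0, so F = 174 and E = 522.

174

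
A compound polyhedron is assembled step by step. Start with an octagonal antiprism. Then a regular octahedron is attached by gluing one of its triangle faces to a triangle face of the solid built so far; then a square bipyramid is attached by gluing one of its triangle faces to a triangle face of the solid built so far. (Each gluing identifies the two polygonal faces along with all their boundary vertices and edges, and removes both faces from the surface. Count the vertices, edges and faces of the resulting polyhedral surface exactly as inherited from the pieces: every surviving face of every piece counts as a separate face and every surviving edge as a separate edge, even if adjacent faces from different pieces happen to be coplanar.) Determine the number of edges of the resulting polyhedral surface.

An octagonal antiprism: V=16, E=32, F=18.
Attach a regular octahedron (V=6, E=12, F=8) along a 3-gon: merge 3 vertices and 3 edges, delete both glued faces → V=19, E=41, F=24.
Attach a square bipyramid (V=6, E=12, F=8) along a 3-gon: merge 3 vertices and 3 edges, delete both glued faces → V=22, E=50, F=30.
Check: V − E + F = 22 − 50 + 30 = 2.

50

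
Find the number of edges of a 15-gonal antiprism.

60

An antiprism on an n-gon has two n-gon caps and 2n triangles: V = 2·15 = 30, E = 4·15 = 60, F = 2·15 + 2 = 32.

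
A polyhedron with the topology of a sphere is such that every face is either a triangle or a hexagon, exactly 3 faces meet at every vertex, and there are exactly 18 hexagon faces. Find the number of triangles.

Let x be the number of triangles; then F = 18 + x.
Edge–face incidences: 2E = 6·18 + 3·x = 108 + 3x.
Every vertex has degree 3, so 3V = 2E.
Euler: V − E + F = 2 ⇒ (2E)/3 − E + (18 + x) = 2.
Multiply by 6: 2·(2E) − 3·(2E) + 6·(18 + x) = 12, i.e. 108 + 6x − (108 + 3x) = 12.
Collecting terms: 3x = 12, so x = 4.
Then 2E = 108 + 3·4 = 120, so E = 60, V = 2E/3 = 40, F = 18 + 4 = 22.

4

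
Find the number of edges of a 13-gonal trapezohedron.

The n-trapezohedron (dual of the n-antiprism) has V = 2·13 + 2 = 28, E = 4·13 = 52, F = 2·13 = 26.
Check: V − E + F = 28 − 52 + 26 = 2.

52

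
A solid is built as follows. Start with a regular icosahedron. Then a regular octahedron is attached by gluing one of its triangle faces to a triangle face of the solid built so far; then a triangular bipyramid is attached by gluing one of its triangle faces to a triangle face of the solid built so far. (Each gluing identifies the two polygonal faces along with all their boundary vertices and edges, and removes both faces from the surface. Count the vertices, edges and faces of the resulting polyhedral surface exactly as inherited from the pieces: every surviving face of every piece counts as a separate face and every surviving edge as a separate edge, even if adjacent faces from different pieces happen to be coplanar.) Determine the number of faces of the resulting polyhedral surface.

30

A regular icosahedron: V=12, E=30, F=20.
Attach a regular octahedron (V=6, E=12, F=8) along a 3-gon: merge 3 vertices and 3 edges, delete both glued faces → V=15, E=39, F=26.
Attach a triangular bipyramid (V=5, E=9, F=6) along a 3-gon: merge 3 vertices and 3 edges, delete both glued faces → V=17, E=45, F=30.
Check: V − E + F = 17 − 45 + 30 = 2.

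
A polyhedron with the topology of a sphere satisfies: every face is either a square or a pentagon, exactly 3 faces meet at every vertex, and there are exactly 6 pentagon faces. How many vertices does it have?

Let x be the number of squares; then F = 6 + x.
Edge–face incidences: 2E = 5·6 + 4·x = 30 + 4x.
Every vertex has degree 3, so 3V = 2E.
Euler: V − E + F = 2 ⇒ (2E)/3 − E + (6 + x) = 2.
Multiply by 6: 2·(2E) − 3·(2E) + 6·(6 + x) = 12, i.e. 36 + 6x − (30 + 4x) = 12.
Collecting terms: 2x + 6 = 12, so 2x = 6, so x = 3.
Then 2E = 30 + 4·3 = 42, so E = 21, V = 2E/3 = 14, F = 6 + 3 = 9.

14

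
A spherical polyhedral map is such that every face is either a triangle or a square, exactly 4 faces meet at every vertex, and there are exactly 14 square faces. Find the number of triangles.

8

Let x be the number of triangles; then F = 14 + x.
Edge–face incidences: 2E = 4·14 + 3·x = 56 + 3x.
Every vertex has degree 4, so 4V = 2E.
Euler: V − E + F = 2 ⇒ (2E)/4 − E + (14 + x) = 2.
Multiply by 8: 2·(2E) − 4·(2E) + 8·(14 + x) = 16, i.e. 112 + 8x − 2·(56 + 3x) = 16.
Collecting terms: 2x = 16, so x = 8.
Then 2E = 56 + 3·8 = 80, so E = 40, V = 2E/4 = 20, F = 14 + 8 = 22.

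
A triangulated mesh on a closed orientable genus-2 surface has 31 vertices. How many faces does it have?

66

χ = 2 − 2·2 = -2, and every face is a triangle so 3F = 2E.
V − E + F = -2 with E = 3F/2 gives 31 − (3/2 − 1)·F = -2, so F = 66 and E = 99.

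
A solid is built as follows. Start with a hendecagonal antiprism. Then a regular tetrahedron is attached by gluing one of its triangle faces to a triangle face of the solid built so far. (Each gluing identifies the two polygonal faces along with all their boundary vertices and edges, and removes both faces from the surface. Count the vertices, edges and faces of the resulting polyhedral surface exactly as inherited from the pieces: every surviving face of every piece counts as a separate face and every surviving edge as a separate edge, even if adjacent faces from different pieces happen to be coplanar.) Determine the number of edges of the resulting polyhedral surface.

47

A hendecagonal antiprism: V=22, E=44, F=24.
Attach a regular tetrahedron (V=4, E=6, F=4) along a 3-gon: merge 3 vertices and 3 edges, delete both glued faces → V=23, E=47, F=26.
Check: V − E + F = 23 − 47 + 26 = 2.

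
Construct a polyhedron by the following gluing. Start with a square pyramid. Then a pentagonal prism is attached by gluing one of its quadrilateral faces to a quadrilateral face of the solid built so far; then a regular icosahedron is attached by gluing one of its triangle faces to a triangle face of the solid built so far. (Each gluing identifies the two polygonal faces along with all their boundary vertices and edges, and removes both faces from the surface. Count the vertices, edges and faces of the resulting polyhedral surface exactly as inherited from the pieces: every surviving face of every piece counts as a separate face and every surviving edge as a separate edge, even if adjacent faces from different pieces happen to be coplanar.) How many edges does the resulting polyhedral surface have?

46

A square pyramid: V=5, E=8, F=5.
Attach a pentagonal prism (V=10, E=15, F=7) along a 4-gon: merge 4 vertices and 4 edges, delete both glued faces → V=11, E=19, F=10.
Attach a regular icosahedron (V=12, E=30, F=20) along a 3-gon: merge 3 vertices and 3 edges, delete both glued faces → V=20, E=46, F=28.
Check: V − E + F = 20 − 46 + 28 = 2.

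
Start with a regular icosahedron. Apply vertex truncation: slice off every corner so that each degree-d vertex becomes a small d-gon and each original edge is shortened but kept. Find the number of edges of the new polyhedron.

90

The base solid has V = 12, E = 30, F = 20.
Truncation replaces each original edge-end by a new vertex, so V′ = 2E = 60.
Each original edge survives, and each old vertex of degree d contributes d new edges; summing degrees gives Σd = 2E, so E′ = E + 2E = 3E = 90.
Each original face survives and each original vertex becomes one new face: F′ = F + V = 32.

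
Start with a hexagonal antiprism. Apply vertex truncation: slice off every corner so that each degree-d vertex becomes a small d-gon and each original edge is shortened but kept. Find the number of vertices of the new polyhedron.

The base solid has V = 12, E = 24, F = 14.
Truncation replaces each original edge-end by a new vertex, so V′ = 2E = 48.
Each original edge survives, and each old vertex of degree d contributes d new edges; summing degrees gives Σd = 2E, so E′ = E + 2E = 3E = 72.
Each original face survives and each original vertex becomes one new face: F′ = F + V = 26.

48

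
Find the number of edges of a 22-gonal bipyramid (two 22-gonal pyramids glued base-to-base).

66

A bipyramid over an n-gon has 2n triangular faces and n + 2 vertices: V = 22 + 2 = 24, E = 3·22 = 66, F = 2·22 = 44.
Check: V − E + F = 24 − 66 + 44 = 2.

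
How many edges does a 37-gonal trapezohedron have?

148

The n-trapezohedron (dual of the n-antiprism) has V = 2·37 + 2 = 76, E = 4·37 = 148, F = 2·37 = 74.
Check: V − E + F = 76 − 148 + 74 = 2.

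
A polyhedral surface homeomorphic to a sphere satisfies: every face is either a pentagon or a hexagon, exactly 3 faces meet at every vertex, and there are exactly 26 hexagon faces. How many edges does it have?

Let x be the number of pentagons; then F = 26 + x.
Edge–face incidences: 2E = 6·26 + 5·x = 156 + 5x.
Every vertex has degree 3, so 3V = 2E.
Euler: V − E + F = 2 ⇒ (2E)/3 − E + (26 + x) = 2.
Multiply by 6: 2·(2E) − 3·(2E) + 6·(26 + x) = 12, i.e. 156 + 6x − (156 + 5x) = 12.
Collecting terms: x = 12.
Then 2E = 156 + 5·12 = 216, so E = 108, V = 2E/3 = 72, F = 26 + 12 = 38.

108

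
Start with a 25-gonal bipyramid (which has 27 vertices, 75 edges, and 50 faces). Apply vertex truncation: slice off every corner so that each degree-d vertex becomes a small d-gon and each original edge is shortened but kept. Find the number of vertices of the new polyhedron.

Truncation replaces each original edge-end by a new vertex, so V′ = 2E = 150.
Each original edge survives, and each old vertex of degree d contributes d new edges; summing degrees gives Σd = 2E, so E′ = E + 2E = 3E = 225.
Each original face survives and each original vertex becomes one new face: F′ = F + V = 77.

150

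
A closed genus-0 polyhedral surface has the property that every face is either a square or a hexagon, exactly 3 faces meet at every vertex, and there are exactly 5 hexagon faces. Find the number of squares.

6

Let x be the number of squares; then F = 5 + x.
Edge–face incidences: 2E = 6·5 + 4·x = 30 + 4x.
Every vertex has degree 3, so 3V = 2E.
Euler: V − E + F = 2 ⇒ (2E)/3 − E + (5 + x) = 2.
Multiply by 6: 2·(2E) − 3·(2E) + 6·(5 + x) = 12, i.e. 30 + 6x − (30 + 4x) = 12.
Collecting terms: 2x = 12, so x = 6.
Then 2E = 30 + 4·6 = 54, so E = 27, V = 2E/3 = 18, F = 5 + 6 = 11.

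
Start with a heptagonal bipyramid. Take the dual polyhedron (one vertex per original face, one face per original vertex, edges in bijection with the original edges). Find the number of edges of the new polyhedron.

21

The base solid has V = 9, E = 21, F = 14.
The dual swaps V and F and preserves E: V′ = F = 14, E′ = E = 21, F′ = V = 9.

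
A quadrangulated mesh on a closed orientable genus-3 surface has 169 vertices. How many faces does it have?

173

χ = 2 − 2·3 = -4, and every face is a square so 4F = 2E.
V − E + F = -4 with E = 4F/2 gives 169 − (4/2 − 1)·F = -4, so F = 173 and E = 346.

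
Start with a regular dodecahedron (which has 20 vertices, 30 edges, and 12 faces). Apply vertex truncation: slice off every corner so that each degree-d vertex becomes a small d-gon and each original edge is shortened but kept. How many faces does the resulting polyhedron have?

32

Truncation replaces each original edge-end by a new vertex, so V′ = 2E = 60.
Each original edge survives, and each old vertex of degree d contributes d new edges; summing degrees gives Σd = 2E, so E′ = E + 2E = 3E = 90.
Each original face survives and each original vertex becomes one new face: F′ = F + V = 32.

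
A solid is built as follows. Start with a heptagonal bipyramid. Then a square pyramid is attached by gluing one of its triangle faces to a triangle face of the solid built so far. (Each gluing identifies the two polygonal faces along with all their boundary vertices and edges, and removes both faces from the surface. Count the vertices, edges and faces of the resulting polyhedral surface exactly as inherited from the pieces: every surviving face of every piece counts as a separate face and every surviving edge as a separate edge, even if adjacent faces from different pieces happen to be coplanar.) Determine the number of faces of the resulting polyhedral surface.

A heptagonal bipyramid: V=9, E=21, F=14.
Attach a square pyramid (V=5, E=8, F=5) along a 3-gon: merge 3 vertices and 3 edges, delete both glued faces → V=11, E=26, F=17.
Check: V − E + F = 11 − 26 + 17 = 2.

17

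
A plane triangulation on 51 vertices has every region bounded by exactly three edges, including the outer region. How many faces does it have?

In a plane triangulation 3F = 2E and V − E + F = 2, so F = 2V − 4 = 2·51 − 4 = 98.

98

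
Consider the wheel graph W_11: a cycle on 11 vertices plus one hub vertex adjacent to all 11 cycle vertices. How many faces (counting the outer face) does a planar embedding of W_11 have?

12

W_11 has V = 11 + 1 = 12 vertices and E = 2·11 = 22 edges.
By Euler's formula F = 2 − V + E = 2 − 12 + 22 = 12.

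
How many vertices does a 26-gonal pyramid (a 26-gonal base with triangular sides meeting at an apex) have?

A pyramid on an n-gon base has one n-gon and n triangles: V = 26 + 1 = 27, E = 2·26 = 52, F = 26 + 1 = 27.

27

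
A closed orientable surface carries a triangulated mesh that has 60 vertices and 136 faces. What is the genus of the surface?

Every face is a triangle, so 2E = 3·136 = 408, giving E = 204.
χ = V − E + F = 60 − 204 + 136 = -8.
For a closed orientable surface χ = 2 − 2g, so g = (2 − (-8))/2 = 5.

5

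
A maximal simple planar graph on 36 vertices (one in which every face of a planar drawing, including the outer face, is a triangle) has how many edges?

102

In a plane triangulation 3F = 2E and V − E + F = 2, so E = 3V − 6 = 3·36 − 6 = 102.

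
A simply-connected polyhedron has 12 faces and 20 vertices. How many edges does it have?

Here V − E + F = 2.
E = V + F − (2) = 20 + 12 − (2) = 30.

30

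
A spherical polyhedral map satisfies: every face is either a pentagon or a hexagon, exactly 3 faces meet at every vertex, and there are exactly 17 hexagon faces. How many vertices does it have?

54

Let x be the number of pentagons; then F = 17 + x.
Edge–face incidences: 2E = 6·17 + 5·x = 102 + 5x.
Every vertex has degree 3, so 3V = 2E.
Euler: V − E + F = 2 ⇒ (2E)/3 − E + (17 + x) = 2.
Multiply by 6: 2·(2E) − 3·(2E) + 6·(17 + x) = 12, i.e. 102 + 6x − (102 + 5x) = 12.
Collecting terms: x = 12.
Then 2E = 102 + 5·12 = 162, so E = 81, V = 2E/3 = 54, F = 17 + 12 = 29.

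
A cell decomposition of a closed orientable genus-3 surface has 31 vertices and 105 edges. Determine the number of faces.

For a closed orientable surface of genus 3, χ = 2 − 2·3 = -4.
F = -4 − V + E = -4 − 31 + 105 = 70.

70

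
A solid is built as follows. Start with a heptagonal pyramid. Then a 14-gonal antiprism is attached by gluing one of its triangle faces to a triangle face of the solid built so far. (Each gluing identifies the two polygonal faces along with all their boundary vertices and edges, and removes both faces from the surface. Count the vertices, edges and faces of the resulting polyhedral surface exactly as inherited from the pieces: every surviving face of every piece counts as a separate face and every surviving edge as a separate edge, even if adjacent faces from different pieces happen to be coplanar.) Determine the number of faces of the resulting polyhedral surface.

36

A heptagonal pyramid: V=8, E=14, F=8.
Attach a 14-gonal antiprism (V=28, E=56, F=30) along a 3-gon: merge 3 vertices and 3 edges, delete both glued faces → V=33, E=67, F=36.
Check: V − E + F = 33 − 67 + 36 = 2.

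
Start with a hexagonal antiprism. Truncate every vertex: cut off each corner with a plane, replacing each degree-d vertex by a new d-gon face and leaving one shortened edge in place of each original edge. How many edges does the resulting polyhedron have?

The base solid has V = 12, E = 24, F = 14.
Truncation replaces each original edge-end by a new vertex, so V′ = 2E = 48.
Each original edge survives, and each old vertex of degree d contributes d new edges; summing degrees gives Σd = 2E, so E′ = E + 2E = 3E = 72.
Each original face survives and each original vertex becomes one new face: F′ = F + V = 26.

72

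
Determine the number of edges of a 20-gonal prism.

60

A prism on an n-gon has two n-gon bases and n rectangular sides: V = 2·20 = 40, E = 3·20 = 60, F = 20 + 2 = 22.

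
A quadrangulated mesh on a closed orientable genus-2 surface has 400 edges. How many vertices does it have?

198

χ = 2 − 2·2 = -2, and every face is a square so 4F = 2E.
F = 2E/4 = 200. Then V = -2 + E − F = -2 + 400 − 200 = 198.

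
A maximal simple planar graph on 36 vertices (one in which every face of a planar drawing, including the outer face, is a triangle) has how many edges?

102

In a plane triangulation 3F = 2E and V − E + F = 2, so E = 3V − 6 = 3·36 − 6 = 102.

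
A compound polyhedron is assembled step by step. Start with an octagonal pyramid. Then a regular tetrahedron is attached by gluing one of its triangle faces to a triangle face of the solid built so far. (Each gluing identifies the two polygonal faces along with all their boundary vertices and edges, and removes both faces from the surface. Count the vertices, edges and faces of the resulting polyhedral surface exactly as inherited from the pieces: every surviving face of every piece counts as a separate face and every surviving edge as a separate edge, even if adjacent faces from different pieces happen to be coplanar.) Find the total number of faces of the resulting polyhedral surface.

An octagonal pyramid: V=9, E=16, F=9.
Attach a regular tetrahedron (V=4, E=6, F=4) along a 3-gon: merge 3 vertices and 3 edges, delete both glued faces → V=10, E=19, F=11.
Check: V − E + F = 10 − 19 + 11 = 2.

11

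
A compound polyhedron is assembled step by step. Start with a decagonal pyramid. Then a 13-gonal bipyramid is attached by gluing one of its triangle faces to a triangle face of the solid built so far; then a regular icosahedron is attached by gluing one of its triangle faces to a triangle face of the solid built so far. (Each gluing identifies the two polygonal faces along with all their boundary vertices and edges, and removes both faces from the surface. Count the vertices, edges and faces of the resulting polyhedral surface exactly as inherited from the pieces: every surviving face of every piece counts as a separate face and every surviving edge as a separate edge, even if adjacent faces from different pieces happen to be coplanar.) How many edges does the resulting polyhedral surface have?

A decagonal pyramid: V=11, E=20, F=11.
Attach a 13-gonal bipyramid (V=15, E=39, F=26) along a 3-gon: merge 3 vertices and 3 edges, delete both glued faces → V=23, E=56, F=35.
Attach a regular icosahedron (V=12, E=30, F=20) along a 3-gon: merge 3 vertices and 3 edges, delete both glued faces → V=32, E=83, F=53.
Check: V − E + F = 32 − 83 + 53 = 2.

83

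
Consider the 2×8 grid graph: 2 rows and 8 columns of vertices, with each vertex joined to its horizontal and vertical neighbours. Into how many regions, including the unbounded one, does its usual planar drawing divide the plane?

8

The grid has V = 2·8 = 16 vertices and E = 2·7 + 8·1 = 22 edges.
F = 2 − V + E = 2 − 16 + 22 = 8.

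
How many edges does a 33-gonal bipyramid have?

99

A bipyramid over an n-gon has 2n triangular faces and n + 2 vertices: V = 33 + 2 = 35, E = 3·33 = 99, F = 2·33 = 66.
Check: V − E + F = 35 − 99 + 66 = 2.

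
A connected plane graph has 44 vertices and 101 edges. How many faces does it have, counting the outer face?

Euler's formula for a connected plane graph: V − E + F = 2, so F = 2 − 44 + 101 = 59.

59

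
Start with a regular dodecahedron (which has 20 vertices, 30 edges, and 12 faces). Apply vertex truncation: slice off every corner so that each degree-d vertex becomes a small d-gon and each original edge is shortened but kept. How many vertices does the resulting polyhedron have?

Truncation replaces each original edge-end by a new vertex, so V′ = 2E = 60.
Each original edge survives, and each old vertex of degree d contributes d new edges; summing degrees gives Σd = 2E, so E′ = E + 2E = 3E = 90.
Each original face survives and each original vertex becomes one new face: F′ = F + V = 32.

60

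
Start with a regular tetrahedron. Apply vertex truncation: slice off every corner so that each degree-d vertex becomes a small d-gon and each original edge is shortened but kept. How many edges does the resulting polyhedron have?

18

The base solid has V = 4, E = 6, F = 4.
Truncation replaces each original edge-end by a new vertex, so V′ = 2E = 12.
Each original edge survives, and each old vertex of degree d contributes d new edges; summing degrees gives Σd = 2E, so E′ = E + 2E = 3E = 18.
Each original face survives and each original vertex becomes one new face: F′ = F + V = 8.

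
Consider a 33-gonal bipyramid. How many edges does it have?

A bipyramid over an n-gon has 2n triangular faces and n + 2 vertices: V = 33 + 2 = 35, E = 3·33 = 99, F = 2·33 = 66.
Check: V − E + F = 35 − 99 + 66 = 2.

99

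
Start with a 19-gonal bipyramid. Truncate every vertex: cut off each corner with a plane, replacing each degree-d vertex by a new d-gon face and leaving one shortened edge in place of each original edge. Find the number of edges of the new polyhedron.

The base solid has V = 21, E = 57, F = 38.
Truncation replaces each original edge-end by a new vertex, so V′ = 2E = 114.
Each original edge survives, and each old vertex of degree d contributes d new edges; summing degrees gives Σd = 2E, so E′ = E + 2E = 3E = 171.
Each original face survives and each original vertex becomes one new face: F′ = F + V = 59.

171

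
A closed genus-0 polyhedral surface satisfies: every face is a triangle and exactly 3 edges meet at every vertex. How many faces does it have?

4

Each face has 3 edges and each edge borders two faces, so 2E = 3F.
Each vertex has degree 3, so 3V = 2E and hence V = 3F/3.
Euler: V − E + F = 2 ⇒ (3F/3) − (3F/2) + F = 2.
Multiply by 6: (6 − 9 + 6)F = 12, i.e. 3F = 12.
So F = 4, E = 3·4/2 = 6, V = 3·4/3 = 4.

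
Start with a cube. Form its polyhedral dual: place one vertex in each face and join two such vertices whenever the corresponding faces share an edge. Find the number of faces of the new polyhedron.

8

The base solid has V = 8, E = 12, F = 6.
The dual swaps V and F and preserves E: V′ = F = 6, E′ = E = 12, F′ = V = 8.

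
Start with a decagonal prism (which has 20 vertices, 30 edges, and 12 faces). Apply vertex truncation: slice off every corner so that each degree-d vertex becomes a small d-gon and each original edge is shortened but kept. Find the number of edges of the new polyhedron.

90

Truncation replaces each original edge-end by a new vertex, so V′ = 2E = 60.
Each original edge survives, and each old vertex of degree d contributes d new edges; summing degrees gives Σd = 2E, so E′ = E + 2E = 3E = 90.
Each original face survives and each original vertex becomes one new face: F′ = F + V = 32.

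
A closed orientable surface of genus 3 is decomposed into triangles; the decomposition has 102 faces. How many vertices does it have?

47

χ = 2 − 2·3 = -4, and every face is a triangle so 3F = 2E.
E = 3·102/2 = 153. Then V = -4 + E − F = -4 + 153 − 102 = 47.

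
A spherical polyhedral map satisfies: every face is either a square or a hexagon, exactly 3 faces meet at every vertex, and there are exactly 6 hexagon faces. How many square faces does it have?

Let x be the number of squares; then F = 6 + x.
Edge–face incidences: 2E = 6·6 + 4·x = 36 + 4x.
Every vertex has degree 3, so 3V = 2E.
Euler: V − E + F = 2 ⇒ (2E)/3 − E + (6 + x) = 2.
Multiply by 6: 2·(2E) − 3·(2E) + 6·(6 + x) = 12, i.e. 36 + 6x − (36 + 4x) = 12.
Collecting terms: 2x = 12, so x = 6.
Then 2E = 36 + 4·6 = 60, so E = 30, V = 2E/3 = 20, F = 6 + 6 = 12.

6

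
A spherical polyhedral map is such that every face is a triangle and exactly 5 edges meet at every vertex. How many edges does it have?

30

Each face has 3 edges and each edge borders two faces, so 2E = 3F.
Each vertex has degree 5, so 5V = 2E and hence V = 3F/5.
Euler: V − E + F = 2 ⇒ (3F/5) − (3F/2) + F = 2.
Multiply by 10: (6 − 15 + 10)F = 20, i.e. 1F = 20.
So F = 20, E = 3·20/2 = 30, V = 3·20/5 = 12.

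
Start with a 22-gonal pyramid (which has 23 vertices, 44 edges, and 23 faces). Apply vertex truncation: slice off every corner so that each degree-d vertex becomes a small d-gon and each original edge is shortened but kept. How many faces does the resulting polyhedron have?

Truncation replaces each original edge-end by a new vertex, so V′ = 2E = 88.
Each original edge survives, and each old vertex of degree d contributes d new edges; summing degrees gives Σd = 2E, so E′ = E + 2E = 3E = 132.
Each original face survives and each original vertex becomes one new face: F′ = F + V = 46.

46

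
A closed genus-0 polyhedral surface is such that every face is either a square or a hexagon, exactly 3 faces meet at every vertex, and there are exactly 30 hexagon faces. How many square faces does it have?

6

Let x be the number of squares; then F = 30 + x.
Edge–face incidences: 2E = 6·30 + 4·x = 180 + 4x.
Every vertex has degree 3, so 3V = 2E.
Euler: V − E + F = 2 ⇒ (2E)/3 − E + (30 + x) = 2.
Multiply by 6: 2·(2E) − 3·(2E) + 6·(30 + x) = 12, i.e. 180 + 6x − (180 + 4x) = 12.
Collecting terms: 2x = 12, so x = 6.
Then 2E = 180 + 4·6 = 204, so E = 102, V = 2E/3 = 68, F = 30 + 6 = 36.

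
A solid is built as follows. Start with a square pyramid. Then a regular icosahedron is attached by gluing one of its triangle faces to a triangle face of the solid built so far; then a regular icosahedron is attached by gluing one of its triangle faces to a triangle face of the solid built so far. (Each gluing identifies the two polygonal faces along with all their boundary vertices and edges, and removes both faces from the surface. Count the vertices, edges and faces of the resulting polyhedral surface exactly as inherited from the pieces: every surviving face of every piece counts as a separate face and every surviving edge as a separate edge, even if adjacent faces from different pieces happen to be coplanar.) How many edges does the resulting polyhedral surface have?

62

A square pyramid: V=5, E=8, F=5.
Attach a regular icosahedron (V=12, E=30, F=20) along a 3-gon: merge 3 vertices and 3 edges, delete both glued faces → V=14, E=35, F=23.
Attach a regular icosahedron (V=12, E=30, F=20) along a 3-gon: merge 3 vertices and 3 edges, delete both glued faces → V=23, E=62, F=41.
Check: V − E + F = 23 − 62 + 41 = 2.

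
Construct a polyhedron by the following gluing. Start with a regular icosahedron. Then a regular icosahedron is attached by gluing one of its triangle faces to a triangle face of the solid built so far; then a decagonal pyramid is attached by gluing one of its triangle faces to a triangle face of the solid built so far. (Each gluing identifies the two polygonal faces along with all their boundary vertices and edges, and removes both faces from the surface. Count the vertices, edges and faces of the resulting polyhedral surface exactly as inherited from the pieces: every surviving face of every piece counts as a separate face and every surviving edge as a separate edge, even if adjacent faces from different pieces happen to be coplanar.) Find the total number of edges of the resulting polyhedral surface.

A regular icosahedron: V=12, E=30, F=20.
Attach a regular icosahedron (V=12, E=30, F=20) along a 3-gon: merge 3 vertices and 3 edges, delete both glued faces → V=21, E=57, F=38.
Attach a decagonal pyramid (V=11, E=20, F=11) along a 3-gon: merge 3 vertices and 3 edges, delete both glued faces → V=29, E=74, F=47.
Check: V − E + F = 29 − 74 + 47 = 2.

74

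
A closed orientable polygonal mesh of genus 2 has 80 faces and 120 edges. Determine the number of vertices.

38

For a closed orientable surface of genus 2, χ = 2 − 2·2 = -2.
V = -2 + E − F = -2 + 120 − 80 = 38.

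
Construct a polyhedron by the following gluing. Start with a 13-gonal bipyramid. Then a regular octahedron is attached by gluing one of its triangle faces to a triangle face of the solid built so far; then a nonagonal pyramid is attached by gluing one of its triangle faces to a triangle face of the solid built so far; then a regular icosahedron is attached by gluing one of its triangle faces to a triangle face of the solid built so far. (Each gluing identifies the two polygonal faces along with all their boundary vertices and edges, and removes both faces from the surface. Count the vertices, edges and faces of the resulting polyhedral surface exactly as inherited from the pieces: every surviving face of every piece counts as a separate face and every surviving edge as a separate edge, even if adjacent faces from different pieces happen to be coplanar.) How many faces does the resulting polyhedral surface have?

58

A 13-gonal bipyramid: V=15, E=39, F=26.
Attach a regular octahedron (V=6, E=12, F=8) along a 3-gon: merge 3 vertices and 3 edges, delete both glued faces → V=18, E=48, F=32.
Attach a nonagonal pyramid (V=10, E=18, F=10) along a 3-gon: merge 3 vertices and 3 edges, delete both glued faces → V=25, E=63, F=40.
Attach a regular icosahedron (V=12, E=30, F=20) along a 3-gon: merge 3 vertices and 3 edges, delete both glued faces → V=34, E=90, F=58.
Check: V − E + F = 34 − 90 + 58 = 2.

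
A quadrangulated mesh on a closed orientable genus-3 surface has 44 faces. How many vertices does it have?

χ = 2 − 2·3 = -4, and every face is a square so 4F = 2E.
E = 4·44/2 = 88. Then V = -4 + E − F = -4 + 88 − 44 = 40.

40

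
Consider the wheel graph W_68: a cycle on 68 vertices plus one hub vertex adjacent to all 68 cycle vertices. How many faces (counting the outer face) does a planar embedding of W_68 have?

W_68 has V = 68 + 1 = 69 vertices and E = 2·68 = 136 edges.
By Euler's formula F = 2 − V + E = 2 − 69 + 136 = 69.

69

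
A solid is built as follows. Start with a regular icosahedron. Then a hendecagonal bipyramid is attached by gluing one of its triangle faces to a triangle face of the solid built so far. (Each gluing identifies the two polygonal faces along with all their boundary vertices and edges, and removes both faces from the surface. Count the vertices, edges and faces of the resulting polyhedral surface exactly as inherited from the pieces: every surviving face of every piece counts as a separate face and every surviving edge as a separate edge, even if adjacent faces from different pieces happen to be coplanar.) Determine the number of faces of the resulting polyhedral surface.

A regular icosahedron: V=12, E=30, F=20.
Attach a hendecagonal bipyramid (V=13, E=33, F=22) along a 3-gon: merge 3 vertices and 3 edges, delete both glued faces → V=22, E=60, F=40.
Check: V − E + F = 22 − 60 + 40 = 2.

40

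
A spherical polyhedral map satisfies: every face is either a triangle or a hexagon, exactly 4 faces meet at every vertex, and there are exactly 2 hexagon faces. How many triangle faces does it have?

12

Let x be the number of triangles; then F = 2 + x.
Edge–face incidences: 2E = 6·2 + 3·x = 12 + 3x.
Every vertex has degree 4, so 4V = 2E.
Euler: V − E + F = 2 ⇒ (2E)/4 − E + (2 + x) = 2.
Multiply by 8: 2·(2E) − 4·(2E) + 8·(2 + x) = 16, i.e. 16 + 8x − 2·(12 + 3x) = 16.
Collecting terms: 2x − 8 = 16, so 2x = 24, so x = 12.
Then 2E = 12 + 3·12 = 48, so E = 24, V = 2E/4 = 12, F = 2 + 12 = 14.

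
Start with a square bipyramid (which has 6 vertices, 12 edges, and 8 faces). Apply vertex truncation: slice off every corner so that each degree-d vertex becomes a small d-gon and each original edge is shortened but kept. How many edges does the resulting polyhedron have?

36

Truncation replaces each original edge-end by a new vertex, so V′ = 2E = 24.
Each original edge survives, and each old vertex of degree d contributes d new edges; summing degrees gives Σd = 2E, so E′ = E + 2E = 3E = 36.
Each original face survives and each original vertex becomes one new face: F′ = F + V = 14.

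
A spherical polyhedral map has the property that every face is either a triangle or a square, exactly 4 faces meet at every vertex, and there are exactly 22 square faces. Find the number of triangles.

8

Let x be the number of triangles; then F = 22 + x.
Edge–face incidences: 2E = 4·22 + 3·x = 88 + 3x.
Every vertex has degree 4, so 4V = 2E.
Euler: V − E + F = 2 ⇒ (2E)/4 − E + (22 + x) = 2.
Multiply by 8: 2·(2E) − 4·(2E) + 8·(22 + x) = 16, i.e. 176 + 8x − 2·(88 + 3x) = 16.
Collecting terms: 2x = 16, so x = 8.
Then 2E = 88 + 3·8 = 112, so E = 56, V = 2E/4 = 28, F = 22 + 8 = 30.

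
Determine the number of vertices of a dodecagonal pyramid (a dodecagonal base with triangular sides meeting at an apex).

13

A pyramid on an n-gon base has one n-gon and n triangles: V = 12 + 1 = 13, E = 2·12 = 24, F = 12 + 1 = 13.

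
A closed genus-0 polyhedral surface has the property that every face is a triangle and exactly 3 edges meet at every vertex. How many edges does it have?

Each face has 3 edges and each edge borders two faces, so 2E = 3F.
Each vertex has degree 3, so 3V = 2E and hence V = 3F/3.
Euler: V − E + F = 2 ⇒ (3F/3) − (3F/2) + F = 2.
Multiply by 6: (6 − 9 + 6)F = 12, i.e. 3F = 12.
So F = 4, E = 3·4/2 = 6, V = 3·4/3 = 4.

6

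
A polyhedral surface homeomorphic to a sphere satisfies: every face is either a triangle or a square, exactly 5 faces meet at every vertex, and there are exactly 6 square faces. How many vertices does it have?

Let x be the number of triangles; then F = 6 + x.
Edge–face incidences: 2E = 4·6 + 3·x = 24 + 3x.
Every vertex has degree 5, so 5V = 2E.
Euler: V − E + F = 2 ⇒ (2E)/5 − E + (6 + x) = 2.
Multiply by 10: 2·(2E) − 5·(2E) + 10·(6 + x) = 20, i.e. 60 + 10x − 3·(24 + 3x) = 20.
Collecting terms: x − 12 = 20, so x = 32.
Then 2E = 24 + 3·32 = 120, so E = 60, V = 2E/5 = 24, F = 6 + 32 = 38.

24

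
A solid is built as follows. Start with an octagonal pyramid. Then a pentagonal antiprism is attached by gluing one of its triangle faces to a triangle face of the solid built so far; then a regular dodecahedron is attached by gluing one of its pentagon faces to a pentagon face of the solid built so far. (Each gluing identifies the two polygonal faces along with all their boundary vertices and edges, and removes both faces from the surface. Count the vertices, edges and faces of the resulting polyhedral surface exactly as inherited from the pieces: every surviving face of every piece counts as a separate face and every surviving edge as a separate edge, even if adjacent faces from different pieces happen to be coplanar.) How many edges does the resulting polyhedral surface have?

An octagonal pyramid: V=9, E=16, F=9.
Attach a pentagonal antiprism (V=10, E=20, F=12) along a 3-gon: merge 3 vertices and 3 edges, delete both glued faces → V=16, E=33, F=19.
Attach a regular dodecahedron (V=20, E=30, F=12) along a 5-gon: merge 5 vertices and 5 edges, delete both glued faces → V=31, E=58, F=29.
Check: V − E + F = 31 − 58 + 29 = 2.

58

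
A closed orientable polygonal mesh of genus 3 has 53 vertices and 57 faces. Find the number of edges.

For a closed orientable surface of genus 3, χ = 2 − 2·3 = -4.
E = V + F − (-4) = 53 + 57 − (-4) = 114.

114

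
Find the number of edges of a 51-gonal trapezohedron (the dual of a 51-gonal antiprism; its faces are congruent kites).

204

The n-trapezohedron (dual of the n-antiprism) has V = 2·51 + 2 = 104, E = 4·51 = 204, F = 2·51 = 102.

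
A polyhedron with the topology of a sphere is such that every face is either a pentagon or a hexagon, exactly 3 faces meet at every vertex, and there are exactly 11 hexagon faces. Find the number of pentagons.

Let x be the number of pentagons; then F = 11 + x.
Edge–face incidences: 2E = 6·11 + 5·x = 66 + 5x.
Every vertex has degree 3, so 3V = 2E.
Euler: V − E + F = 2 ⇒ (2E)/3 − E + (11 + x) = 2.
Multiply by 6: 2·(2E) − 3·(2E) + 6·(11 + x) = 12, i.e. 66 + 6x − (66 + 5x) = 12.
Collecting terms: x = 12.
Then 2E = 66 + 5·12 = 126, so E = 63, V = 2E/3 = 42, F = 11 + 12 = 23.

12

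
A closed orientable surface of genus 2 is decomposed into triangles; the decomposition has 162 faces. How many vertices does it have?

χ = 2 − 2·2 = -2, and every face is a triangle so 3F = 2E.
E = 3·162/2 = 243. Then V = -2 + E − F = -2 + 243 − 162 = 79.

79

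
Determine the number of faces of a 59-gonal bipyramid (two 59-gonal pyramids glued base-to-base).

118

A bipyramid over an n-gon has 2n triangular faces and n + 2 vertices: V = 59 + 2 = 61, E = 3·59 = 177, F = 2·59 = 118.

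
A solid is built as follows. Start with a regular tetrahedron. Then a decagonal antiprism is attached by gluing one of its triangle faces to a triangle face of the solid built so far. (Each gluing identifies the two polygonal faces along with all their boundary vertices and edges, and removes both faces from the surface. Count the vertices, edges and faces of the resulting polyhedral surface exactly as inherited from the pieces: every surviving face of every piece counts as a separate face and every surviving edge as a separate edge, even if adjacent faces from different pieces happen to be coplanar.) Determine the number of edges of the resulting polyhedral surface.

43

A regular tetrahedron: V=4, E=6, F=4.
Attach a decagonal antiprism (V=20, E=40, F=22) along a 3-gon: merge 3 vertices and 3 edges, delete both glued faces → V=21, E=43, F=24.
Check: V − E + F = 21 − 43 + 24 = 2.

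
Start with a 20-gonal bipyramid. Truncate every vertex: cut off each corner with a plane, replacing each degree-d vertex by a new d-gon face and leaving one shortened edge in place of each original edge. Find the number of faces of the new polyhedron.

62

The base solid has V = 22, E = 60, F = 40.
Truncation replaces each original edge-end by a new vertex, so V′ = 2E = 120.
Each original edge survives, and each old vertex of degree d contributes d new edges; summing degrees gives Σd = 2E, so E′ = E + 2E = 3E = 180.
Each original face survives and each original vertex becomes one new face: F′ = F + V = 62.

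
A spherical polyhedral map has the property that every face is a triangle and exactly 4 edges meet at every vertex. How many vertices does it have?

Each face has 3 edges and each edge borders two faces, so 2E = 3F.
Each vertex has degree 4, so 4V = 2E and hence V = 3F/4.
Euler: V − E + F = 2 ⇒ (3F/4) − (3F/2) + F = 2.
Multiply by 8: (6 − 12 + 8)F = 16, i.e. 2F = 16.
So F = 8, E = 3·8/2 = 12, V = 3·8/4 = 6.

6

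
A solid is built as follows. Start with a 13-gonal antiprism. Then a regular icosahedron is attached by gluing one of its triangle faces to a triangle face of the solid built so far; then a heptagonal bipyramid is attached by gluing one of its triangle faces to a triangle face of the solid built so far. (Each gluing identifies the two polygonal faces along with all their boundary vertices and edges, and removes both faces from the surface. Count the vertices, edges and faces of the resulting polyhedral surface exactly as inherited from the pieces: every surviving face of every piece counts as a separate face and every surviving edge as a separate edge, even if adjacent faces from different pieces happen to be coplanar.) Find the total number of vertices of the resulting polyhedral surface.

A 13-gonal antiprism: V=26, E=52, F=28.
Attach a regular icosahedron (V=12, E=30, F=20) along a 3-gon: merge 3 vertices and 3 edges, delete both glued faces → V=35, E=79, F=46.
Attach a heptagonal bipyramid (V=9, E=21, F=14) along a 3-gon: merge 3 vertices and 3 edges, delete both glued faces → V=41, E=97, F=58.
Check: V − E + F = 41 − 97 + 58 = 2.

41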